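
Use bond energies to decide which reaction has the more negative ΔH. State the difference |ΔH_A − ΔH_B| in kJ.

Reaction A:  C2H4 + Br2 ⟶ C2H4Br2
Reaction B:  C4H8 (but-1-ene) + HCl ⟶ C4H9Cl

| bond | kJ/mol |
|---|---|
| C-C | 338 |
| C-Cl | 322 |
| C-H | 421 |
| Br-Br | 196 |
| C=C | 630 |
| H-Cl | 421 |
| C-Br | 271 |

Reaction A, by 24 kJ

Reaction A:
  Bonds broken (reactants):
    Br-Br: 1 × 196 = 196
    C-H: 4 × 421 = 1684
    C=C: 1 × 630 = 630
    Σ(broken) = 2510 kJ
  Bonds formed (products):
    C-Br: 2 × 271 = 542
    C-C: 1 × 338 = 338
    C-H: 4 × 421 = 1684
    Σ(formed) = 2564 kJ
  ΔH_A = 2510 − 2564 = −54 kJ
Reaction B:
  Bonds broken (reactants):
    C-C: 2 × 338 = 676
    C-H: 8 × 421 = 3368
    C=C: 1 × 630 = 630
    H-Cl: 1 × 421 = 421
    Σ(broken) = 5095 kJ
  Bonds formed (products):
    C-C: 3 × 338 = 1014
    C-Cl: 1 × 322 = 322
    C-H: 9 × 421 = 3789
    Σ(formed) = 5125 kJ
  ΔH_B = 5095 − 5125 = −30 kJ
ΔH_A − ΔH_B = −24 kJ, so reaction A has the more negative ΔH; |ΔH_A − ΔH_B| = 24 kJ.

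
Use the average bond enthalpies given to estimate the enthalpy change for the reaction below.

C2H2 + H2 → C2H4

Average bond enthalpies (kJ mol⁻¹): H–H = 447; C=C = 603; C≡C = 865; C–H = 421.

Bonds broken (reactants):
  C≡C: 1 × 865 = 865
  C–H: 2 × 421 = 842
  H–H: 1 × 447 = 447
  Σ(broken) = 2154 kJ
Bonds formed (products):
  C–H: 4 × 421 = 1684
  C=C: 1 × 603 = 603
  Σ(formed) = 2287 kJ
ΔH = Σ(broken) − Σ(formed) = 2154 − 2287 = −133 kJ

ΔH ≈ −133 kJ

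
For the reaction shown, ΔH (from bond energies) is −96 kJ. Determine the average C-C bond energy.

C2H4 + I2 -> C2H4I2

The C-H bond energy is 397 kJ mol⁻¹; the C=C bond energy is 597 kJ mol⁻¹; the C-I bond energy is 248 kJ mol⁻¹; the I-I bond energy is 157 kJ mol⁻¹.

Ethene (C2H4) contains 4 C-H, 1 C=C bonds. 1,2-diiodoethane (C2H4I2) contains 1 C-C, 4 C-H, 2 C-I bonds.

D(C-C) ≈ 354 kJ/mol

Let D be the C-C bond energy.
Σ(broken) = 4×397 + 1×597 + 1×157 = 2342
Σ(formed) = 1×D + 4×397 + 2×248 = 2084 + D
ΔH = Σ(broken) − Σ(formed) = (2342) − (2084 + D) = +258 − D
Setting this equal to −96 kJ gives D = 354 kJ/mol.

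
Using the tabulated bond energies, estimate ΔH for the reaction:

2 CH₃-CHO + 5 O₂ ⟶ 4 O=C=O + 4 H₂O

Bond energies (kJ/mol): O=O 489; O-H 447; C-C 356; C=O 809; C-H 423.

ΔH ≈ −1889 kJ

Bonds broken (reactants):
  C-C: 2 × 356 = 712
  C-H: 8 × 423 = 3384
  C=O: 2 × 809 = 1618
  O=O: 5 × 489 = 2445
  Σ(broken) = 8159 kJ
Bonds formed (products):
  C=O: 8 × 809 = 6472
  O-H: 8 × 447 = 3576
  Σ(formed) = 10048 kJ
ΔH = Σ(broken) − Σ(formed) = 8159 − 10048 = −1889 kJ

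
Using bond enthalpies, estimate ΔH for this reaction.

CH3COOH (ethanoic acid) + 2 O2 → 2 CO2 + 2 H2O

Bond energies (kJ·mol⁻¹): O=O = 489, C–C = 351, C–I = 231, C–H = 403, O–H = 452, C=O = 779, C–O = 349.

ΔH ≈ −806 kJ

Bonds broken (reactants):
  C–C: 1 × 351 = 351
  C–H: 3 × 403 = 1209
  C–O: 1 × 349 = 349
  C=O: 1 × 779 = 779
  O–H: 1 × 452 = 452
  O=O: 2 × 489 = 978
  Σ(broken) = 4118 kJ
Bonds formed (products):
  C=O: 4 × 779 = 3116
  O–H: 4 × 452 = 1808
  Σ(formed) = 4924 kJ
ΔH = Σ(broken) − Σ(formed) = 4118 − 4924 = −806 kJ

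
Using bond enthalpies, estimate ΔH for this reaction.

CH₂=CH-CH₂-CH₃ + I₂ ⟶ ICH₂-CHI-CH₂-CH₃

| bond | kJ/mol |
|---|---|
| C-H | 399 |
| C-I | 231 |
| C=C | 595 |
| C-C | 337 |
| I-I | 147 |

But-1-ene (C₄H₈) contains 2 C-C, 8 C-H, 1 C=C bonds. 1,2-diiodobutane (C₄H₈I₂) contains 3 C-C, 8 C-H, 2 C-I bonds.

Bonds broken (reactants):
  C-C: 2 × 337 = 674
  C-H: 8 × 399 = 3192
  C=C: 1 × 595 = 595
  I-I: 1 × 147 = 147
  Σ(broken) = 4608 kJ
Bonds formed (products):
  C-C: 3 × 337 = 1011
  C-H: 8 × 399 = 3192
  C-I: 2 × 231 = 462
  Σ(formed) = 4665 kJ
ΔH = Σ(broken) − Σ(formed) = 4608 − 4665 = −57 kJ

ΔH ≈ −57 kJ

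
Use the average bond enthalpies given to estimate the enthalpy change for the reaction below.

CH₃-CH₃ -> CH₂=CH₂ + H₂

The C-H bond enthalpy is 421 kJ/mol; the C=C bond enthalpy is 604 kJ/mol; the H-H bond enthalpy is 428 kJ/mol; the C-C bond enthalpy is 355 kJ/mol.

ΔH ≈ +165 kJ

Bonds broken (reactants):
  C-C: 1 × 355 = 355
  C-H: 6 × 421 = 2526
  Σ(broken) = 2881 kJ
Bonds formed (products):
  C-H: 4 × 421 = 1684
  C=C: 1 × 604 = 604
  H-H: 1 × 428 = 428
  Σ(formed) = 2716 kJ
ΔH = Σ(broken) − Σ(formed) = 2881 − 2716 = +165 kJ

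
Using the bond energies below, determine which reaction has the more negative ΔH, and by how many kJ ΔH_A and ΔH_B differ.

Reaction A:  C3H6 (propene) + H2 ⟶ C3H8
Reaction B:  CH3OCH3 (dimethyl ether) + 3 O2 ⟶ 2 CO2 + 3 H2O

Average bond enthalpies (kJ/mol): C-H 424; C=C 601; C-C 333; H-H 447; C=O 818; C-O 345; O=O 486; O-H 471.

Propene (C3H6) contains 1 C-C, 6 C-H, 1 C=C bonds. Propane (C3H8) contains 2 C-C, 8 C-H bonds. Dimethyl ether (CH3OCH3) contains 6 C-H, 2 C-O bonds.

Reaction A:
  Bonds broken (reactants):
    C-C: 1 × 333 = 333
    C-H: 6 × 424 = 2544
    C=C: 1 × 601 = 601
    H-H: 1 × 447 = 447
    Σ(broken) = 3925 kJ
  Bonds formed (products):
    C-C: 2 × 333 = 666
    C-H: 8 × 424 = 3392
    Σ(formed) = 4058 kJ
  ΔH_A = 3925 − 4058 = −133 kJ
Reaction B:
  Bonds broken (reactants):
    C-H: 6 × 424 = 2544
    C-O: 2 × 345 = 690
    O=O: 3 × 486 = 1458
    Σ(broken) = 4692 kJ
  Bonds formed (products):
    C=O: 4 × 818 = 3272
    O-H: 6 × 471 = 2826
    Σ(formed) = 6098 kJ
  ΔH_B = 4692 − 6098 = −1406 kJ
ΔH_A − ΔH_B = +1273 kJ, so reaction B has the more negative ΔH; |ΔH_A − ΔH_B| = 1273 kJ.

Reaction B, by 1273 kJ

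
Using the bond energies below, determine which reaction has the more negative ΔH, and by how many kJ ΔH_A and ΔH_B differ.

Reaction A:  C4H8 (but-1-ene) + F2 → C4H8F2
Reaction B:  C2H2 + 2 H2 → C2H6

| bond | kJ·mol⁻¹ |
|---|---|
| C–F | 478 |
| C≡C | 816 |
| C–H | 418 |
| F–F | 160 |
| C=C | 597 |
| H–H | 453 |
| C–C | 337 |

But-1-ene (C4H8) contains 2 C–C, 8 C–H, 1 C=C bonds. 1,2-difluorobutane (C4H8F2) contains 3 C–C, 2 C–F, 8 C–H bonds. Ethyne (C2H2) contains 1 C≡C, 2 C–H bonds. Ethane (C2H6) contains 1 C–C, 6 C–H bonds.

Reaction A:
  Bonds broken (reactants):
    C–C: 2 × 337 = 674
    C–H: 8 × 418 = 3344
    C=C: 1 × 597 = 597
    F–F: 1 × 160 = 160
    Σ(broken) = 4775 kJ
  Bonds formed (products):
    C–C: 3 × 337 = 1011
    C–F: 2 × 478 = 956
    C–H: 8 × 418 = 3344
    Σ(formed) = 5311 kJ
  ΔH_A = 4775 − 5311 = −536 kJ
Reaction B:
  Bonds broken (reactants):
    C≡C: 1 × 816 = 816
    C–H: 2 × 418 = 836
    H–H: 2 × 453 = 906
    Σ(broken) = 2558 kJ
  Bonds formed (products):
    C–C: 1 × 337 = 337
    C–H: 6 × 418 = 2508
    Σ(formed) = 2845 kJ
  ΔH_B = 2558 − 2845 = −287 kJ
ΔH_A − ΔH_B = −249 kJ, so reaction A has the more negative ΔH; |ΔH_A − ΔH_B| = 249 kJ.

Reaction A, by 249 kJ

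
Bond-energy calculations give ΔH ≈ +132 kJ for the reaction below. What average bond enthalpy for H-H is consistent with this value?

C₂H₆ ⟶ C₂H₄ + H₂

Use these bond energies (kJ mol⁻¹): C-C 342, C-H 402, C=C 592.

Let D be the H-H bond energy.
Σ(broken) = 1×342 + 6×402 = 2754
Σ(formed) = 4×402 + 1×592 + 1×D = 2200 + D
ΔH = Σ(broken) − Σ(formed) = (2754) − (2200 + D) = +554 − D
Setting this equal to +132 kJ gives D = 422 kJ/mol.

D(H-H) ≈ 422 kJ/mol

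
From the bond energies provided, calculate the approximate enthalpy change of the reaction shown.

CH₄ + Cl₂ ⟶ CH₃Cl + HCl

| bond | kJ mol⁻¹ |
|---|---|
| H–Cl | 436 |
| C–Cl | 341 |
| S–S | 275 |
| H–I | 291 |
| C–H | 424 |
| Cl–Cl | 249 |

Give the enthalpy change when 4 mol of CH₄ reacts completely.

Bonds broken (reactants):
  C–H: 4 × 424 = 1696
  Cl–Cl: 1 × 249 = 249
  Σ(broken) = 1945 kJ
Bonds formed (products):
  C–Cl: 1 × 341 = 341
  C–H: 3 × 424 = 1272
  H–Cl: 1 × 436 = 436
  Σ(formed) = 2049 kJ
ΔH = Σ(broken) − Σ(formed) = 1945 − 2049 = −104 kJ
For 4× the reaction as written: 4 × (−104) = −416 kJ

ΔH = −416 kJ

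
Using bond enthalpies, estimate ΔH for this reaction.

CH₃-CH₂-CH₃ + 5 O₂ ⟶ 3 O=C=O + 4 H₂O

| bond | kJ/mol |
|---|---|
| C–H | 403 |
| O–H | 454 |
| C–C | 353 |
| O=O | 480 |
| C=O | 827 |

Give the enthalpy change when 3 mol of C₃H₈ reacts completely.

ΔH = −6792 kJ

Bonds broken (reactants):
  C–C: 2 × 353 = 706
  C–H: 8 × 403 = 3224
  O=O: 5 × 480 = 2400
  Σ(broken) = 6330 kJ
Bonds formed (products):
  C=O: 6 × 827 = 4962
  O–H: 8 × 454 = 3632
  Σ(formed) = 8594 kJ
ΔH = Σ(broken) − Σ(formed) = 6330 − 8594 = −2264 kJ
For 3× the reaction as written: 3 × (−2264) = −6792 kJ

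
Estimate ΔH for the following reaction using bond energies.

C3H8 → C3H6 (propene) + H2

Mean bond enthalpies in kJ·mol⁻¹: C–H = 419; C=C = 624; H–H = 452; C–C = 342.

Bonds broken (reactants):
  C–C: 2 × 342 = 684
  C–H: 8 × 419 = 3352
  Σ(broken) = 4036 kJ
Bonds formed (products):
  C–C: 1 × 342 = 342
  C–H: 6 × 419 = 2514
  C=C: 1 × 624 = 624
  H–H: 1 × 452 = 452
  Σ(formed) = 3932 kJ
ΔH = Σ(broken) − Σ(formed) = 4036 − 3932 = +104 kJ

ΔH ≈ +104 kJ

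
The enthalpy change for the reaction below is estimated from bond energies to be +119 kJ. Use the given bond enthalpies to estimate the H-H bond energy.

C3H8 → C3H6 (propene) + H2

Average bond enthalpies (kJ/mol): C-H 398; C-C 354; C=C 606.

Let D be the H-H bond energy.
Σ(broken) = 2×354 + 8×398 = 3892
Σ(formed) = 1×354 + 6×398 + 1×606 + 1×D = 3348 + D
ΔH = Σ(broken) − Σ(formed) = (3892) − (3348 + D) = +544 − D
Setting this equal to +119 kJ gives D = 425 kJ/mol.

D(H-H) ≈ 425 kJ/mol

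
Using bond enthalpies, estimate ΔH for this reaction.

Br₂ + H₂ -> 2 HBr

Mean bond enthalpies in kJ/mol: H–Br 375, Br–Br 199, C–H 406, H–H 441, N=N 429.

ΔH ≈ −110 kJ

Bonds broken (reactants):
  Br–Br: 1 × 199 = 199
  H–H: 1 × 441 = 441
  Σ(broken) = 640 kJ
Bonds formed (products):
  H–Br: 2 × 375 = 750
  Σ(formed) = 750 kJ
ΔH = Σ(broken) − Σ(formed) = 640 − 750 = −110 kJ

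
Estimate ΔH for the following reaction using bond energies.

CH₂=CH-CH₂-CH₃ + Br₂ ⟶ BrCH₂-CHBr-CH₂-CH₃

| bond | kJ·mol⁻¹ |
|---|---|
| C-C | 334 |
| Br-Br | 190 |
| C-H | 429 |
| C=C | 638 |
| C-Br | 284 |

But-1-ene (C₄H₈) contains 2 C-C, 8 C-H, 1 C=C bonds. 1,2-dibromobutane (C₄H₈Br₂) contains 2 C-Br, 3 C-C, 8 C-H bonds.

ΔH ≈ −74 kJ

Bonds broken (reactants):
  Br-Br: 1 × 190 = 190
  C-C: 2 × 334 = 668
  C-H: 8 × 429 = 3432
  C=C: 1 × 638 = 638
  Σ(broken) = 4928 kJ
Bonds formed (products):
  C-Br: 2 × 284 = 568
  C-C: 3 × 334 = 1002
  C-H: 8 × 429 = 3432
  Σ(formed) = 5002 kJ
ΔH = Σ(broken) − Σ(formed) = 4928 − 5002 = −74 kJ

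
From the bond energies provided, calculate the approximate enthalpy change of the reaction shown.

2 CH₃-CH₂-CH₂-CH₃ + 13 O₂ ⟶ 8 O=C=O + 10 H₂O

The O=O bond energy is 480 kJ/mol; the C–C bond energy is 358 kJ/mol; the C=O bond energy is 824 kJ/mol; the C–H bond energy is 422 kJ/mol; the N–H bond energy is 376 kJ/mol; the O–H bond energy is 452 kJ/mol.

ΔH ≈ −5396 kJ

Bonds broken (reactants):
  C–C: 6 × 358 = 2148
  C–H: 20 × 422 = 8440
  O=O: 13 × 480 = 6240
  Σ(broken) = 16828 kJ
Bonds formed (products):
  C=O: 16 × 824 = 13184
  O–H: 20 × 452 = 9040
  Σ(formed) = 22224 kJ
ΔH = Σ(broken) − Σ(formed) = 16828 − 22224 = −5396 kJ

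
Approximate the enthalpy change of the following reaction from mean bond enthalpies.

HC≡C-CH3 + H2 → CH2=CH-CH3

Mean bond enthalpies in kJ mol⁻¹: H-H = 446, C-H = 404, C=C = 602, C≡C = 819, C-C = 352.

ΔH ≈ −145 kJ

Bonds broken (reactants):
  C≡C: 1 × 819 = 819
  C-C: 1 × 352 = 352
  C-H: 4 × 404 = 1616
  H-H: 1 × 446 = 446
  Σ(broken) = 3233 kJ
Bonds formed (products):
  C-C: 1 × 352 = 352
  C-H: 6 × 404 = 2424
  C=C: 1 × 602 = 602
  Σ(formed) = 3378 kJ
ΔH = Σ(broken) − Σ(formed) = 3233 − 3378 = −145 kJ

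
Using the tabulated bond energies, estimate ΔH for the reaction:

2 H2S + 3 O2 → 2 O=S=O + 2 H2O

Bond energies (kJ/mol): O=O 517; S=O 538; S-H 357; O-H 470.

ΔH ≈ −1053 kJ

Bonds broken (reactants):
  O=O: 3 × 517 = 1551
  S-H: 4 × 357 = 1428
  Σ(broken) = 2979 kJ
Bonds formed (products):
  O-H: 4 × 470 = 1880
  S=O: 4 × 538 = 2152
  Σ(formed) = 4032 kJ
ΔH = Σ(broken) − Σ(formed) = 2979 − 4032 = −1053 kJ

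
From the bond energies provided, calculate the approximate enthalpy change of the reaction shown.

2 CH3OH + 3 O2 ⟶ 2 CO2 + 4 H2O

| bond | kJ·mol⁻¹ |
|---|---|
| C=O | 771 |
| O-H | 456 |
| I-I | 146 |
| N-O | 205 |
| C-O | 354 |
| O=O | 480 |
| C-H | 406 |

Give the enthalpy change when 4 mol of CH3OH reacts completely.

ΔH = −2472 kJ

Bonds broken (reactants):
  C-H: 6 × 406 = 2436
  C-O: 2 × 354 = 708
  O-H: 2 × 456 = 912
  O=O: 3 × 480 = 1440
  Σ(broken) = 5496 kJ
Bonds formed (products):
  C=O: 4 × 771 = 3084
  O-H: 8 × 456 = 3648
  Σ(formed) = 6732 kJ
ΔH = Σ(broken) − Σ(formed) = 5496 − 6732 = −1236 kJ
For 2× the reaction as written: 2 × (−1236) = −2472 kJ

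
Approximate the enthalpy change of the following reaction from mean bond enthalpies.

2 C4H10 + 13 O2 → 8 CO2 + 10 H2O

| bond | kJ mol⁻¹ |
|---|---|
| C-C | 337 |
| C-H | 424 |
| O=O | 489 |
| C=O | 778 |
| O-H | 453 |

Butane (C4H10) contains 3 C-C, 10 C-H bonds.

Bonds broken (reactants):
  C-C: 6 × 337 = 2022
  C-H: 20 × 424 = 8480
  O=O: 13 × 489 = 6357
  Σ(broken) = 16859 kJ
Bonds formed (products):
  C=O: 16 × 778 = 12448
  O-H: 20 × 453 = 9060
  Σ(formed) = 21508 kJ
ΔH = Σ(broken) − Σ(formed) = 16859 − 21508 = −4649 kJ

ΔH ≈ −4649 kJ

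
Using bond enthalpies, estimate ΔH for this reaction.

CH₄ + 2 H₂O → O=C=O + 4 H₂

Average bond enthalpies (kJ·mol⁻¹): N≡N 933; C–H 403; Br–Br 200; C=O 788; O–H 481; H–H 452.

ΔH ≈ +152 kJ

Bonds broken (reactants):
  C–H: 4 × 403 = 1612
  O–H: 4 × 481 = 1924
  Σ(broken) = 3536 kJ
Bonds formed (products):
  C=O: 2 × 788 = 1576
  H–H: 4 × 452 = 1808
  Σ(formed) = 3384 kJ
ΔH = Σ(broken) − Σ(formed) = 3536 − 3384 = +152 kJ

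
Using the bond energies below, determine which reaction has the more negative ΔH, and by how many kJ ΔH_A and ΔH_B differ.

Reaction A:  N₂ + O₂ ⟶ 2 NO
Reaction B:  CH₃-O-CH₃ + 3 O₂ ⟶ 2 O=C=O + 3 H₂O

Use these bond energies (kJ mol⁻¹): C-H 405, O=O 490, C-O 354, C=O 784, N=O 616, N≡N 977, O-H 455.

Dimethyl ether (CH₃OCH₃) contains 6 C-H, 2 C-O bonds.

Reaction A:
  Bonds broken (reactants):
    N≡N: 1 × 977 = 977
    O=O: 1 × 490 = 490
    Σ(broken) = 1467 kJ
  Bonds formed (products):
    N=O: 2 × 616 = 1232
    Σ(formed) = 1232 kJ
  ΔH_A = 1467 − 1232 = +235 kJ
Reaction B:
  Bonds broken (reactants):
    C-H: 6 × 405 = 2430
    C-O: 2 × 354 = 708
    O=O: 3 × 490 = 1470
    Σ(broken) = 4608 kJ
  Bonds formed (products):
    C=O: 4 × 784 = 3136
    O-H: 6 × 455 = 2730
    Σ(formed) = 5866 kJ
  ΔH_B = 4608 − 5866 = −1258 kJ
ΔH_A − ΔH_B = +1493 kJ, so reaction B has the more negative ΔH; |ΔH_A − ΔH_B| = 1493 kJ.

Reaction B, by 1493 kJ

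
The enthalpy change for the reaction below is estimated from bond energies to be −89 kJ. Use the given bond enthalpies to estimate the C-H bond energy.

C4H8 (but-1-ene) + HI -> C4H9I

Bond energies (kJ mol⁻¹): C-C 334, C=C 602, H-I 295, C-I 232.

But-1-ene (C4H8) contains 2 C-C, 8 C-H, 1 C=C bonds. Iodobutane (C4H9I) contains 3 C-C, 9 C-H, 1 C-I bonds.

D(C-H) ≈ 420 kJ/mol

Let D be the C-H bond energy.
Σ(broken) = 2×334 + 8×D + 1×602 + 1×295 = 1565 + 8D
Σ(formed) = 3×334 + 9×D + 1×232 = 1234 + 9D
ΔH = Σ(broken) − Σ(formed) = (1565 + 8D) − (1234 + 9D) = +331 − D
Setting this equal to −89 kJ gives D = 420 kJ/mol.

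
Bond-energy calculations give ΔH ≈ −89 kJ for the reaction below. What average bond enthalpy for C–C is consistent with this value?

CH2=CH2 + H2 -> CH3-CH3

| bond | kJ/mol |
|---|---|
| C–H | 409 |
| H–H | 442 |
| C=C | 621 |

D(C–C) ≈ 334 kJ/mol

Let D be the C–C bond energy.
Σ(broken) = 4×409 + 1×621 + 1×442 = 2699
Σ(formed) = 1×D + 6×409 = 2454 + D
ΔH = Σ(broken) − Σ(formed) = (2699) − (2454 + D) = +245 − D
Setting this equal to −89 kJ gives D = 334 kJ/mol.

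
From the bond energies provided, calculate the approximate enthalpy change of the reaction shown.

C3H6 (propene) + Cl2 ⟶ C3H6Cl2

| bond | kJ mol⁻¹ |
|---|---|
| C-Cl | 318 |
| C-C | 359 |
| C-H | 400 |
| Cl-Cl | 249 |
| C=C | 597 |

ΔH ≈ −149 kJ

Bonds broken (reactants):
  C-C: 1 × 359 = 359
  C-H: 6 × 400 = 2400
  C=C: 1 × 597 = 597
  Cl-Cl: 1 × 249 = 249
  Σ(broken) = 3605 kJ
Bonds formed (products):
  C-C: 2 × 359 = 718
  C-Cl: 2 × 318 = 636
  C-H: 6 × 400 = 2400
  Σ(formed) = 3754 kJ
ΔH = Σ(broken) − Σ(formed) = 3605 − 3754 = −149 kJ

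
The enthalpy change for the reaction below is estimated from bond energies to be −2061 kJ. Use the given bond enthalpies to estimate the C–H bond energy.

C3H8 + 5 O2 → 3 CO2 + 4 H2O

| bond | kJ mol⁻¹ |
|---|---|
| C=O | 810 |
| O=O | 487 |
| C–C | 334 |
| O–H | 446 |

Let D be the C–H bond energy.
Σ(broken) = 2×334 + 8×D + 5×487 = 3103 + 8D
Σ(formed) = 6×810 + 8×446 = 8428
ΔH = Σ(broken) − Σ(formed) = (3103 + 8D) − (8428) = −5325 + 8D
Setting this equal to −2061 kJ gives 8D = 3264, so D = 408 kJ/mol.

D(C–H) ≈ 408 kJ/mol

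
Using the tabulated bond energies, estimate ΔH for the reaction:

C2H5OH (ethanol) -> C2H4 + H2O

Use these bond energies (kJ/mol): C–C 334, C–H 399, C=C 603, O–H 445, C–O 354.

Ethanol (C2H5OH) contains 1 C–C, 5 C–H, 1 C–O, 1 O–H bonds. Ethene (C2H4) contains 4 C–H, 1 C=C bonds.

ΔH ≈ +39 kJ

Bonds broken (reactants):
  C–C: 1 × 334 = 334
  C–H: 5 × 399 = 1995
  C–O: 1 × 354 = 354
  O–H: 1 × 445 = 445
  Σ(broken) = 3128 kJ
Bonds formed (products):
  C–H: 4 × 399 = 1596
  C=C: 1 × 603 = 603
  O–H: 2 × 445 = 890
  Σ(formed) = 3089 kJ
ΔH = Σ(broken) − Σ(formed) = 3128 − 3089 = +39 kJ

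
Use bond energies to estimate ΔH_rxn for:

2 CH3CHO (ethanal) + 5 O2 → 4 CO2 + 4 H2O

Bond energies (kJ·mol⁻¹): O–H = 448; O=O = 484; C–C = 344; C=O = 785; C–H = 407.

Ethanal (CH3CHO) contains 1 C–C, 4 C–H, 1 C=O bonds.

ΔH ≈ −1930 kJ

Bonds broken (reactants):
  C–C: 2 × 344 = 688
  C–H: 8 × 407 = 3256
  C=O: 2 × 785 = 1570
  O=O: 5 × 484 = 2420
  Σ(broken) = 7934 kJ
Bonds formed (products):
  C=O: 8 × 785 = 6280
  O–H: 8 × 448 = 3584
  Σ(formed) = 9864 kJ
ΔH = Σ(broken) − Σ(formed) = 7934 − 9864 = −1930 kJ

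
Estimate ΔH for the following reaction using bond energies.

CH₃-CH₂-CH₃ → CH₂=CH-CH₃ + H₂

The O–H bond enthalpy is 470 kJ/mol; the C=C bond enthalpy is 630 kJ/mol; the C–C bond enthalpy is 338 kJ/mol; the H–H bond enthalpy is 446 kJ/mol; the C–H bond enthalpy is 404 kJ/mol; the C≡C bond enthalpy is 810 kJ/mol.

Bonds broken (reactants):
  C–C: 2 × 338 = 676
  C–H: 8 × 404 = 3232
  Σ(broken) = 3908 kJ
Bonds formed (products):
  C–C: 1 × 338 = 338
  C–H: 6 × 404 = 2424
  C=C: 1 × 630 = 630
  H–H: 1 × 446 = 446
  Σ(formed) = 3838 kJ
ΔH = Σ(broken) − Σ(formed) = 3908 − 3838 = +70 kJ

ΔH ≈ +70 kJ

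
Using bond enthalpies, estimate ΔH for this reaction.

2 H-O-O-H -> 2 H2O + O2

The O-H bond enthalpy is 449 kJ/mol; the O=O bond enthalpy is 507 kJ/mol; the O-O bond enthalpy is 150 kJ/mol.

Bonds broken (reactants):
  O-H: 4 × 449 = 1796
  O-O: 2 × 150 = 300
  Σ(broken) = 2096 kJ
Bonds formed (products):
  O-H: 4 × 449 = 1796
  O=O: 1 × 507 = 507
  Σ(formed) = 2303 kJ
ΔH = Σ(broken) − Σ(formed) = 2096 − 2303 = −207 kJ

ΔH ≈ −207 kJ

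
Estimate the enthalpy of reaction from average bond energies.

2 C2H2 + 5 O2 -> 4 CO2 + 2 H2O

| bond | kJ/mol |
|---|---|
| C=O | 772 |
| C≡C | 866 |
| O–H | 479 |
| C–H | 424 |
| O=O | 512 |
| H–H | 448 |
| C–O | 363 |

Bonds broken (reactants):
  C≡C: 2 × 866 = 1732
  C–H: 4 × 424 = 1696
  O=O: 5 × 512 = 2560
  Σ(broken) = 5988 kJ
Bonds formed (products):
  C=O: 8 × 772 = 6176
  O–H: 4 × 479 = 1916
  Σ(formed) = 8092 kJ
ΔH = Σ(broken) − Σ(formed) = 5988 − 8092 = −2104 kJ

ΔH ≈ −2104 kJ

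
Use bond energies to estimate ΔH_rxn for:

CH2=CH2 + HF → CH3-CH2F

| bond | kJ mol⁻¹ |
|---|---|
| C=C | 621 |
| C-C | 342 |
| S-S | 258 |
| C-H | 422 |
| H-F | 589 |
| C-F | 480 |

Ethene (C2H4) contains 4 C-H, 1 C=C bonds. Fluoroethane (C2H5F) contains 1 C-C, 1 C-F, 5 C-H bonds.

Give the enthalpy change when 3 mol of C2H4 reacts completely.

ΔH = −102 kJ

Bonds broken (reactants):
  C-H: 4 × 422 = 1688
  C=C: 1 × 621 = 621
  H-F: 1 × 589 = 589
  Σ(broken) = 2898 kJ
Bonds formed (products):
  C-C: 1 × 342 = 342
  C-F: 1 × 480 = 480
  C-H: 5 × 422 = 2110
  Σ(formed) = 2932 kJ
ΔH = Σ(broken) − Σ(formed) = 2898 − 2932 = −34 kJ
For 3× the reaction as written: 3 × (−34) = −102 kJ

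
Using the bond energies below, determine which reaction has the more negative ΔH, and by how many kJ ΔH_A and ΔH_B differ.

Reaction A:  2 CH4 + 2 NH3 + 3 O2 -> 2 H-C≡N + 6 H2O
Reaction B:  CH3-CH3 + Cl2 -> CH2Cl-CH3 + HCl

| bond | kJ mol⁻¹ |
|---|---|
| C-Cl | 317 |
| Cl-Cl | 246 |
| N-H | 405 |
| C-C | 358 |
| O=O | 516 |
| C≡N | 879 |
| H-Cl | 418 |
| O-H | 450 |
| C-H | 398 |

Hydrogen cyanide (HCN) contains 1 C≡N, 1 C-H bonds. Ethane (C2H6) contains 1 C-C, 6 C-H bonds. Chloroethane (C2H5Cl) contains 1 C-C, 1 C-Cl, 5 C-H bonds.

Reaction A, by 701 kJ

Reaction A:
  Bonds broken (reactants):
    C-H: 8 × 398 = 3184
    N-H: 6 × 405 = 2430
    O=O: 3 × 516 = 1548
    Σ(broken) = 7162 kJ
  Bonds formed (products):
    C≡N: 2 × 879 = 1758
    C-H: 2 × 398 = 796
    O-H: 12 × 450 = 5400
    Σ(formed) = 7954 kJ
  ΔH_A = 7162 − 7954 = −792 kJ
Reaction B:
  Bonds broken (reactants):
    C-C: 1 × 358 = 358
    C-H: 6 × 398 = 2388
    Cl-Cl: 1 × 246 = 246
    Σ(broken) = 2992 kJ
  Bonds formed (products):
    C-C: 1 × 358 = 358
    C-Cl: 1 × 317 = 317
    C-H: 5 × 398 = 1990
    H-Cl: 1 × 418 = 418
    Σ(formed) = 3083 kJ
  ΔH_B = 2992 − 3083 = −91 kJ
ΔH_A − ΔH_B = −701 kJ, so reaction A has the more negative ΔH; |ΔH_A − ΔH_B| = 701 kJ.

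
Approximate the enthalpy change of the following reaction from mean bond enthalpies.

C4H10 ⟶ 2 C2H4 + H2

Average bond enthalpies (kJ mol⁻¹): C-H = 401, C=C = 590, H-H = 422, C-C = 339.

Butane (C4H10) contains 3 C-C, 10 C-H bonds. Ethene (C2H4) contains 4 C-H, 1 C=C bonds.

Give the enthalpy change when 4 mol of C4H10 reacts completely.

ΔH = +868 kJ

Bonds broken (reactants):
  C-C: 3 × 339 = 1017
  C-H: 10 × 401 = 4010
  Σ(broken) = 5027 kJ
Bonds formed (products):
  C-H: 8 × 401 = 3208
  C=C: 2 × 590 = 1180
  H-H: 1 × 422 = 422
  Σ(formed) = 4810 kJ
ΔH = Σ(broken) − Σ(formed) = 5027 − 4810 = +217 kJ
For 4× the reaction as written: 4 × (+217) = +868 kJ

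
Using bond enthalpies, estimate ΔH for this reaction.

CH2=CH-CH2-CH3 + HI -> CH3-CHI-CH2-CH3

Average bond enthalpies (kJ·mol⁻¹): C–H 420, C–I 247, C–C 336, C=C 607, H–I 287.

Bonds broken (reactants):
  C–C: 2 × 336 = 672
  C–H: 8 × 420 = 3360
  C=C: 1 × 607 = 607
  H–I: 1 × 287 = 287
  Σ(broken) = 4926 kJ
Bonds formed (products):
  C–C: 3 × 336 = 1008
  C–H: 9 × 420 = 3780
  C–I: 1 × 247 = 247
  Σ(formed) = 5035 kJ
ΔH = Σ(broken) − Σ(formed) = 4926 − 5035 = −109 kJ

ΔH ≈ −109 kJ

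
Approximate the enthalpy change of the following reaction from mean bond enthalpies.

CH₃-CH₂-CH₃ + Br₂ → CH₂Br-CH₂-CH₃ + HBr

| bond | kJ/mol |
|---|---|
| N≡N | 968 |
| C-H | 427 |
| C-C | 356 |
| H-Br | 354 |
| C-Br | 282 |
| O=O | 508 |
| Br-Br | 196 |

ΔH ≈ −13 kJ

Bonds broken (reactants):
  Br-Br: 1 × 196 = 196
  C-C: 2 × 356 = 712
  C-H: 8 × 427 = 3416
  Σ(broken) = 4324 kJ
Bonds formed (products):
  C-Br: 1 × 282 = 282
  C-C: 2 × 356 = 712
  C-H: 7 × 427 = 2989
  H-Br: 1 × 354 = 354
  Σ(formed) = 4337 kJ
ΔH = Σ(broken) − Σ(formed) = 4324 − 4337 = −13 kJ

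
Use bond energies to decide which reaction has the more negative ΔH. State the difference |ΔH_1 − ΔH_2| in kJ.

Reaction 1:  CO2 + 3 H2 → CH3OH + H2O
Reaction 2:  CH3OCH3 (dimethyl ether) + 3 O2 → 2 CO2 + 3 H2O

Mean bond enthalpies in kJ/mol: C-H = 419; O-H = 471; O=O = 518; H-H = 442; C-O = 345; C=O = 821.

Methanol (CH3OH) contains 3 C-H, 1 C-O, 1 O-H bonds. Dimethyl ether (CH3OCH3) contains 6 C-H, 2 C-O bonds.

Reaction 1:
  Bonds broken (reactants):
    C=O: 2 × 821 = 1642
    H-H: 3 × 442 = 1326
    Σ(broken) = 2968 kJ
  Bonds formed (products):
    C-H: 3 × 419 = 1257
    C-O: 1 × 345 = 345
    O-H: 3 × 471 = 1413
    Σ(formed) = 3015 kJ
  ΔH_1 = 2968 − 3015 = −47 kJ
Reaction 2:
  Bonds broken (reactants):
    C-H: 6 × 419 = 2514
    C-O: 2 × 345 = 690
    O=O: 3 × 518 = 1554
    Σ(broken) = 4758 kJ
  Bonds formed (products):
    C=O: 4 × 821 = 3284
    O-H: 6 × 471 = 2826
    Σ(formed) = 6110 kJ
  ΔH_2 = 4758 − 6110 = −1352 kJ
ΔH_1 − ΔH_2 = +1305 kJ, so reaction 2 has the more negative ΔH; |ΔH_1 − ΔH_2| = 1305 kJ.

Reaction 2, by 1305 kJ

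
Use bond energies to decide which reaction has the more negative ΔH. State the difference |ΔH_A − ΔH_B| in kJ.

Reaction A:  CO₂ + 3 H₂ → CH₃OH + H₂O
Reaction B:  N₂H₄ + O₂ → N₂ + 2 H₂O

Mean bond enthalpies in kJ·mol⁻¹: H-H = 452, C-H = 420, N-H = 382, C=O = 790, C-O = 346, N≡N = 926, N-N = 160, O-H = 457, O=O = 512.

Reaction A:
  Bonds broken (reactants):
    C=O: 2 × 790 = 1580
    H-H: 3 × 452 = 1356
    Σ(broken) = 2936 kJ
  Bonds formed (products):
    C-H: 3 × 420 = 1260
    C-O: 1 × 346 = 346
    O-H: 3 × 457 = 1371
    Σ(formed) = 2977 kJ
  ΔH_A = 2936 − 2977 = −41 kJ
Reaction B:
  Bonds broken (reactants):
    N-H: 4 × 382 = 1528
    N-N: 1 × 160 = 160
    O=O: 1 × 512 = 512
    Σ(broken) = 2200 kJ
  Bonds formed (products):
    N≡N: 1 × 926 = 926
    O-H: 4 × 457 = 1828
    Σ(formed) = 2754 kJ
  ΔH_B = 2200 − 2754 = −554 kJ
ΔH_A − ΔH_B = +513 kJ, so reaction B has the more negative ΔH; |ΔH_A − ΔH_B| = 513 kJ.

Reaction B, by 513 kJ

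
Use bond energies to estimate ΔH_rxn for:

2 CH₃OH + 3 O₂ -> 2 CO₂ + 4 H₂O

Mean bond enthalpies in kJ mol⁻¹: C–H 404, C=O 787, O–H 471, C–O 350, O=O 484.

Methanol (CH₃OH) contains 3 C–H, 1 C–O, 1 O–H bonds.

ΔH ≈ −1398 kJ

Bonds broken (reactants):
  C–H: 6 × 404 = 2424
  C–O: 2 × 350 = 700
  O–H: 2 × 471 = 942
  O=O: 3 × 484 = 1452
  Σ(broken) = 5518 kJ
Bonds formed (products):
  C=O: 4 × 787 = 3148
  O–H: 8 × 471 = 3768
  Σ(formed) = 6916 kJ
ΔH = Σ(broken) − Σ(formed) = 5518 − 6916 = −1398 kJ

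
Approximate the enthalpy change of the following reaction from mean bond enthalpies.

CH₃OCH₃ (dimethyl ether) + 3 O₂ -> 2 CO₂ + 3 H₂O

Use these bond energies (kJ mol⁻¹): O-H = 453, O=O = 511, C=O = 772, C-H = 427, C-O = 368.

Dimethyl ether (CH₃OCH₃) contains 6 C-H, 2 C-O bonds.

Bonds broken (reactants):
  C-H: 6 × 427 = 2562
  C-O: 2 × 368 = 736
  O=O: 3 × 511 = 1533
  Σ(broken) = 4831 kJ
Bonds formed (products):
  C=O: 4 × 772 = 3088
  O-H: 6 × 453 = 2718
  Σ(formed) = 5806 kJ
ΔH = Σ(broken) − Σ(formed) = 4831 − 5806 = −975 kJ

ΔH ≈ −975 kJ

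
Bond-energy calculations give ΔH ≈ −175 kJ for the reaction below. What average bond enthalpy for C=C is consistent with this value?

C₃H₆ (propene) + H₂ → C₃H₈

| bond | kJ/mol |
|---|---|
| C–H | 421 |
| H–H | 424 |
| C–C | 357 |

D(C=C) ≈ 600 kJ/mol

Let D be the C=C bond energy.
Σ(broken) = 1×357 + 6×421 + 1×D + 1×424 = 3307 + D
Σ(formed) = 2×357 + 8×421 = 4082
ΔH = Σ(broken) − Σ(formed) = (3307 + D) − (4082) = −775 + D
Setting this equal to −175 kJ gives D = 600 kJ/mol.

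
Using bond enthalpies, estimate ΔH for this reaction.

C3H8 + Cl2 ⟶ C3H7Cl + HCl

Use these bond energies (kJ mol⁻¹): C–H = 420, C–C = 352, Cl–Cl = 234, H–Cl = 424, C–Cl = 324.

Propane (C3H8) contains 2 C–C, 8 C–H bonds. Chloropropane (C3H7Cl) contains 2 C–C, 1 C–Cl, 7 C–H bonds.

Bonds broken (reactants):
  C–C: 2 × 352 = 704
  C–H: 8 × 420 = 3360
  Cl–Cl: 1 × 234 = 234
  Σ(broken) = 4298 kJ
Bonds formed (products):
  C–C: 2 × 352 = 704
  C–Cl: 1 × 324 = 324
  C–H: 7 × 420 = 2940
  H–Cl: 1 × 424 = 424
  Σ(formed) = 4392 kJ
ΔH = Σ(broken) − Σ(formed) = 4298 − 4392 = −94 kJ

ΔH ≈ −94 kJ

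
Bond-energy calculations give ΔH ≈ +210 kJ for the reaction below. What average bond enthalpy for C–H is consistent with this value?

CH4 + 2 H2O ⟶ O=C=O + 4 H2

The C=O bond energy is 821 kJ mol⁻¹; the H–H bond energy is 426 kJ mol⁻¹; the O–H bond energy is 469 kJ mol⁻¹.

Let D be the C–H bond energy.
Σ(broken) = 4×D + 4×469 = 1876 + 4D
Σ(formed) = 2×821 + 4×426 = 3346
ΔH = Σ(broken) − Σ(formed) = (1876 + 4D) − (3346) = −1470 + 4D
Setting this equal to +210 kJ gives 4D = 1680, so D = 420 kJ/mol.

D(C–H) ≈ 420 kJ/mol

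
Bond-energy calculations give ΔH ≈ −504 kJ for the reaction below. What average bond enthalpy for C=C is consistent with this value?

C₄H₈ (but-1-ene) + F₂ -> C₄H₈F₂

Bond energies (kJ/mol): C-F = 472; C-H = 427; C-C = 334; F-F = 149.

D(C=C) ≈ 625 kJ/mol

Let D be the C=C bond energy.
Σ(broken) = 2×334 + 8×427 + 1×D + 1×149 = 4233 + D
Σ(formed) = 3×334 + 2×472 + 8×427 = 5362
ΔH = Σ(broken) − Σ(formed) = (4233 + D) − (5362) = −1129 + D
Setting this equal to −504 kJ gives D = 625 kJ/mol.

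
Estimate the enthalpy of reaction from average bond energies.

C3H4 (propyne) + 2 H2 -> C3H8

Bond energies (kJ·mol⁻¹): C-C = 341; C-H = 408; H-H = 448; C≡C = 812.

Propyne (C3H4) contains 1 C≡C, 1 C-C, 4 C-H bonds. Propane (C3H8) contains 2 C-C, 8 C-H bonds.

Bonds broken (reactants):
  C≡C: 1 × 812 = 812
  C-C: 1 × 341 = 341
  C-H: 4 × 408 = 1632
  H-H: 2 × 448 = 896
  Σ(broken) = 3681 kJ
Bonds formed (products):
  C-C: 2 × 341 = 682
  C-H: 8 × 408 = 3264
  Σ(formed) = 3946 kJ
ΔH = Σ(broken) − Σ(formed) = 3681 − 3946 = −265 kJ

ΔH ≈ −265 kJ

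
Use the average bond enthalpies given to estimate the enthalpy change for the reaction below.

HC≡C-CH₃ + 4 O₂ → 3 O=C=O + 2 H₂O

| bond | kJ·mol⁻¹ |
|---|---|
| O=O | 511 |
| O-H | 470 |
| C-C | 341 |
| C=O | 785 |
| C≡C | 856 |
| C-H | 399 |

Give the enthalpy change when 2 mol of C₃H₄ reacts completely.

ΔH = −3506 kJ

Bonds broken (reactants):
  C≡C: 1 × 856 = 856
  C-C: 1 × 341 = 341
  C-H: 4 × 399 = 1596
  O=O: 4 × 511 = 2044
  Σ(broken) = 4837 kJ
Bonds formed (products):
  C=O: 6 × 785 = 4710
  O-H: 4 × 470 = 1880
  Σ(formed) = 6590 kJ
ΔH = Σ(broken) − Σ(formed) = 4837 − 6590 = −1753 kJ
For 2× the reaction as written: 2 × (−1753) = −3506 kJ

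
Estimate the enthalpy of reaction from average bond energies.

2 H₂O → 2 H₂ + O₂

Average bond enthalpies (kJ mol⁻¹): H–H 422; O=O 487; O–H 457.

ΔH ≈ +497 kJ

Bonds broken (reactants):
  O–H: 4 × 457 = 1828
  Σ(broken) = 1828 kJ
Bonds formed (products):
  H–H: 2 × 422 = 844
  O=O: 1 × 487 = 487
  Σ(formed) = 1331 kJ
ΔH = Σ(broken) − Σ(formed) = 1828 − 1331 = +497 kJ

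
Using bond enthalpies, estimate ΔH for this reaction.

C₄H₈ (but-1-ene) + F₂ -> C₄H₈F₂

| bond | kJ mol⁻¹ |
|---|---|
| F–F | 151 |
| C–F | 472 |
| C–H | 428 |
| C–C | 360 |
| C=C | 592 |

Bonds broken (reactants):
  C–C: 2 × 360 = 720
  C–H: 8 × 428 = 3424
  C=C: 1 × 592 = 592
  F–F: 1 × 151 = 151
  Σ(broken) = 4887 kJ
Bonds formed (products):
  C–C: 3 × 360 = 1080
  C–F: 2 × 472 = 944
  C–H: 8 × 428 = 3424
  Σ(formed) = 5448 kJ
ΔH = Σ(broken) − Σ(formed) = 4887 − 5448 = −561 kJ

ΔH ≈ −561 kJ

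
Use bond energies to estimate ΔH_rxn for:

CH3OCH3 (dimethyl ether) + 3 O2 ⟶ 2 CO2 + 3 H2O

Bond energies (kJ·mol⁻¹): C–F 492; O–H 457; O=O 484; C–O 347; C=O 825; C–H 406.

Bonds broken (reactants):
  C–H: 6 × 406 = 2436
  C–O: 2 × 347 = 694
  O=O: 3 × 484 = 1452
  Σ(broken) = 4582 kJ
Bonds formed (products):
  C=O: 4 × 825 = 3300
  O–H: 6 × 457 = 2742
  Σ(formed) = 6042 kJ
ΔH = Σ(broken) − Σ(formed) = 4582 − 6042 = −1460 kJ

ΔH ≈ −1460 kJ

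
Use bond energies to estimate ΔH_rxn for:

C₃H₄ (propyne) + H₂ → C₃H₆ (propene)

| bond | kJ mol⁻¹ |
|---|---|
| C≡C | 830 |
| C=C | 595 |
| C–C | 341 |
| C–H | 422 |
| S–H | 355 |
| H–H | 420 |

Bonds broken (reactants):
  C≡C: 1 × 830 = 830
  C–C: 1 × 341 = 341
  C–H: 4 × 422 = 1688
  H–H: 1 × 420 = 420
  Σ(broken) = 3279 kJ
Bonds formed (products):
  C–C: 1 × 341 = 341
  C–H: 6 × 422 = 2532
  C=C: 1 × 595 = 595
  Σ(formed) = 3468 kJ
ΔH = Σ(broken) − Σ(formed) = 3279 − 3468 = −189 kJ

ΔH ≈ −189 kJ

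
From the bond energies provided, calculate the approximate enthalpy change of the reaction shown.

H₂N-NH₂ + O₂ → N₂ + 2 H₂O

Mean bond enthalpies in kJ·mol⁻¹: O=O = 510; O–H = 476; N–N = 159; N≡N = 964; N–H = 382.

Bonds broken (reactants):
  N–H: 4 × 382 = 1528
  N–N: 1 × 159 = 159
  O=O: 1 × 510 = 510
  Σ(broken) = 2197 kJ
Bonds formed (products):
  N≡N: 1 × 964 = 964
  O–H: 4 × 476 = 1904
  Σ(formed) = 2868 kJ
ΔH = Σ(broken) − Σ(formed) = 2197 − 2868 = −671 kJ

ΔH ≈ −671 kJ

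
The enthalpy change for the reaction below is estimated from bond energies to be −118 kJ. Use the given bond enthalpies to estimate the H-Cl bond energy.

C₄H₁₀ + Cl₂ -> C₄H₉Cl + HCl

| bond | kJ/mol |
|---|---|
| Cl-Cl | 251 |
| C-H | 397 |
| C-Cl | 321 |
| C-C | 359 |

Let D be the H-Cl bond energy.
Σ(broken) = 3×359 + 10×397 + 1×251 = 5298
Σ(formed) = 3×359 + 1×321 + 9×397 + 1×D = 4971 + D
ΔH = Σ(broken) − Σ(formed) = (5298) − (4971 + D) = +327 − D
Setting this equal to −118 kJ gives D = 445 kJ/mol.

D(H-Cl) ≈ 445 kJ/mol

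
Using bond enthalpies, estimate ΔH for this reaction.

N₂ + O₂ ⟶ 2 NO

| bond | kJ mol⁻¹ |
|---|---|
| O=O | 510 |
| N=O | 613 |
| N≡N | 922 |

ΔH ≈ +206 kJ

Bonds broken (reactants):
  N≡N: 1 × 922 = 922
  O=O: 1 × 510 = 510
  Σ(broken) = 1432 kJ
Bonds formed (products):
  N=O: 2 × 613 = 1226
  Σ(formed) = 1226 kJ
ΔH = Σ(broken) − Σ(formed) = 1432 − 1226 = +206 kJ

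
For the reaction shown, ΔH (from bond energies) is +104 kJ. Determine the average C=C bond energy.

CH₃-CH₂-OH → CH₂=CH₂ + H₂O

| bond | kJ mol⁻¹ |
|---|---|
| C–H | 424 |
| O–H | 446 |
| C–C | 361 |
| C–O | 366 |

Let D be the C=C bond energy.
Σ(broken) = 1×361 + 5×424 + 1×366 + 1×446 = 3293
Σ(formed) = 4×424 + 1×D + 2×446 = 2588 + D
ΔH = Σ(broken) − Σ(formed) = (3293) − (2588 + D) = +705 − D
Setting this equal to +104 kJ gives D = 601 kJ/mol.

D(C=C) ≈ 601 kJ/mol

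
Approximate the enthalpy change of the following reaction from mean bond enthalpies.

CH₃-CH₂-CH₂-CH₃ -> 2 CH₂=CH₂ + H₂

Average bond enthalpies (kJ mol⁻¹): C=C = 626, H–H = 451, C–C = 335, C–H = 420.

Bonds broken (reactants):
  C–C: 3 × 335 = 1005
  C–H: 10 × 420 = 4200
  Σ(broken) = 5205 kJ
Bonds formed (products):
  C–H: 8 × 420 = 3360
  C=C: 2 × 626 = 1252
  H–H: 1 × 451 = 451
  Σ(formed) = 5063 kJ
ΔH = Σ(broken) − Σ(formed) = 5205 − 5063 = +142 kJ

ΔH ≈ +142 kJ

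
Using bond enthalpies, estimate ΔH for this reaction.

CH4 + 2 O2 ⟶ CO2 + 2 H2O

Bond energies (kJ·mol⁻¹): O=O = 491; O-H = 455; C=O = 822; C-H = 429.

Bonds broken (reactants):
  C-H: 4 × 429 = 1716
  O=O: 2 × 491 = 982
  Σ(broken) = 2698 kJ
Bonds formed (products):
  C=O: 2 × 822 = 1644
  O-H: 4 × 455 = 1820
  Σ(formed) = 3464 kJ
ΔH = Σ(broken) − Σ(formed) = 2698 − 3464 = −766 kJ

ΔH ≈ −766 kJ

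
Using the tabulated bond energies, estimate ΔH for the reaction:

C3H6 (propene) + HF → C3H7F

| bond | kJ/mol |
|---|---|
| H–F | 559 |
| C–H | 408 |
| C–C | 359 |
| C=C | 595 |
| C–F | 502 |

ΔH ≈ −115 kJ

Bonds broken (reactants):
  C–C: 1 × 359 = 359
  C–H: 6 × 408 = 2448
  C=C: 1 × 595 = 595
  H–F: 1 × 559 = 559
  Σ(broken) = 3961 kJ
Bonds formed (products):
  C–C: 2 × 359 = 718
  C–F: 1 × 502 = 502
  C–H: 7 × 408 = 2856
  Σ(formed) = 4076 kJ
ΔH = Σ(broken) − Σ(formed) = 3961 − 4076 = −115 kJ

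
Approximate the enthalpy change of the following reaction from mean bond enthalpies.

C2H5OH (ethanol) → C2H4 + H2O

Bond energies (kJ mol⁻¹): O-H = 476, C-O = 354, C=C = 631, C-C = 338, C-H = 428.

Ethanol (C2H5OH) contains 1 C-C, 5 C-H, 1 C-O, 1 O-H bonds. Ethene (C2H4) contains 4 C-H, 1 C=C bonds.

ΔH ≈ +13 kJ

Bonds broken (reactants):
  C-C: 1 × 338 = 338
  C-H: 5 × 428 = 2140
  C-O: 1 × 354 = 354
  O-H: 1 × 476 = 476
  Σ(broken) = 3308 kJ
Bonds formed (products):
  C-H: 4 × 428 = 1712
  C=C: 1 × 631 = 631
  O-H: 2 × 476 = 952
  Σ(formed) = 3295 kJ
ΔH = Σ(broken) − Σ(formed) = 3308 − 3295 = +13 kJ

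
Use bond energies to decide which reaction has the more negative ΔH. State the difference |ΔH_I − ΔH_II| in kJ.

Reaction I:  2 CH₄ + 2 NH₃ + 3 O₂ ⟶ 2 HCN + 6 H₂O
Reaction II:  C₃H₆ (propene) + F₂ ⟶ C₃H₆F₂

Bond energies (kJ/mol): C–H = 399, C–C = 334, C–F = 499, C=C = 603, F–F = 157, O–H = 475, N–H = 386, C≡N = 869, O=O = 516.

Reaction I:
  Bonds broken (reactants):
    C–H: 8 × 399 = 3192
    N–H: 6 × 386 = 2316
    O=O: 3 × 516 = 1548
    Σ(broken) = 7056 kJ
  Bonds formed (products):
    C≡N: 2 × 869 = 1738
    C–H: 2 × 399 = 798
    O–H: 12 × 475 = 5700
    Σ(formed) = 8236 kJ
  ΔH_I = 7056 − 8236 = −1180 kJ
Reaction II:
  Bonds broken (reactants):
    C–C: 1 × 334 = 334
    C–H: 6 × 399 = 2394
    C=C: 1 × 603 = 603
    F–F: 1 × 157 = 157
    Σ(broken) = 3488 kJ
  Bonds formed (products):
    C–C: 2 × 334 = 668
    C–F: 2 × 499 = 998
    C–H: 6 × 399 = 2394
    Σ(formed) = 4060 kJ
  ΔH_II = 3488 − 4060 = −572 kJ
ΔH_I − ΔH_II = −608 kJ, so reaction I has the more negative ΔH; |ΔH_I − ΔH_II| = 608 kJ.

Reaction I, by 608 kJ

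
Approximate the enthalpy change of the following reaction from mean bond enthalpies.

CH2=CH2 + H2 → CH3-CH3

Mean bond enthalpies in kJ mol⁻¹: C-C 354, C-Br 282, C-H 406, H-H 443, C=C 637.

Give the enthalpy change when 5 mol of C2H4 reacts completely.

Bonds broken (reactants):
  C-H: 4 × 406 = 1624
  C=C: 1 × 637 = 637
  H-H: 1 × 443 = 443
  Σ(broken) = 2704 kJ
Bonds formed (products):
  C-C: 1 × 354 = 354
  C-H: 6 × 406 = 2436
  Σ(formed) = 2790 kJ
ΔH = Σ(broken) − Σ(formed) = 2704 − 2790 = −86 kJ
For 5× the reaction as written: 5 × (−86) = −430 kJ

ΔH = −430 kJ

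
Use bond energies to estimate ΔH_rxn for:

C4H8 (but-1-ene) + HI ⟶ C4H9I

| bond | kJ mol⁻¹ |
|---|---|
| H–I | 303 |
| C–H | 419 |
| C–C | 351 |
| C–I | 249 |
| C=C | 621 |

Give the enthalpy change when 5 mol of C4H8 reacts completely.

ΔH = −475 kJ

Bonds broken (reactants):
  C–C: 2 × 351 = 702
  C–H: 8 × 419 = 3352
  C=C: 1 × 621 = 621
  H–I: 1 × 303 = 303
  Σ(broken) = 4978 kJ
Bonds formed (products):
  C–C: 3 × 351 = 1053
  C–H: 9 × 419 = 3771
  C–I: 1 × 249 = 249
  Σ(formed) = 5073 kJ
ΔH = Σ(broken) − Σ(formed) = 4978 − 5073 = −95 kJ
For 5× the reaction as written: 5 × (−95) = −475 kJ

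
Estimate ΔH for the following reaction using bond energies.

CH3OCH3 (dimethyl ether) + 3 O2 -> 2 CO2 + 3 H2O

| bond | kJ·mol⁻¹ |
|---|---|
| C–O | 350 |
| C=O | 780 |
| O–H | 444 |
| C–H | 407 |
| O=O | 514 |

Bonds broken (reactants):
  C–H: 6 × 407 = 2442
  C–O: 2 × 350 = 700
  O=O: 3 × 514 = 1542
  Σ(broken) = 4684 kJ
Bonds formed (products):
  C=O: 4 × 780 = 3120
  O–H: 6 × 444 = 2664
  Σ(formed) = 5784 kJ
ΔH = Σ(broken) − Σ(formed) = 4684 − 5784 = −1100 kJ

ΔH ≈ −1100 kJ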